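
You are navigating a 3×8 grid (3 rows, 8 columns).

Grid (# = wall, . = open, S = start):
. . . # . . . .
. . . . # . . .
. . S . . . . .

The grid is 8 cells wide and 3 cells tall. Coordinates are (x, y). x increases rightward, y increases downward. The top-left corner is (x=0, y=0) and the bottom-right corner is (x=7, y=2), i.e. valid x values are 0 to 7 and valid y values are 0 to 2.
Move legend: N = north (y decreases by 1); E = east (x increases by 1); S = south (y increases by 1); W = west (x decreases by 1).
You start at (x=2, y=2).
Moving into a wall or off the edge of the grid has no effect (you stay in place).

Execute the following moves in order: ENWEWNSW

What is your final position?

Answer: Final position: (x=1, y=1)

Derivation:
Start: (x=2, y=2)
  E (east): (x=2, y=2) -> (x=3, y=2)
  N (north): (x=3, y=2) -> (x=3, y=1)
  W (west): (x=3, y=1) -> (x=2, y=1)
  E (east): (x=2, y=1) -> (x=3, y=1)
  W (west): (x=3, y=1) -> (x=2, y=1)
  N (north): (x=2, y=1) -> (x=2, y=0)
  S (south): (x=2, y=0) -> (x=2, y=1)
  W (west): (x=2, y=1) -> (x=1, y=1)
Final: (x=1, y=1)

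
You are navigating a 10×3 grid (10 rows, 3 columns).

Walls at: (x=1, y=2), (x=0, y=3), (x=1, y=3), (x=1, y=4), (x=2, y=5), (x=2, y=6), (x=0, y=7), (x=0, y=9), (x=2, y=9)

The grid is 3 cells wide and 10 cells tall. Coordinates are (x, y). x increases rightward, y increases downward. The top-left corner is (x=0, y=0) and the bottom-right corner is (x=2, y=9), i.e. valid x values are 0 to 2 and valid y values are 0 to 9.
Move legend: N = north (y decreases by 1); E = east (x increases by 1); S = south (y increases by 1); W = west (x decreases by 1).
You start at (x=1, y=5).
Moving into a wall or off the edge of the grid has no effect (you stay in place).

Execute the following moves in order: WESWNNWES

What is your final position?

Answer: Final position: (x=0, y=5)

Derivation:
Start: (x=1, y=5)
  W (west): (x=1, y=5) -> (x=0, y=5)
  E (east): (x=0, y=5) -> (x=1, y=5)
  S (south): (x=1, y=5) -> (x=1, y=6)
  W (west): (x=1, y=6) -> (x=0, y=6)
  N (north): (x=0, y=6) -> (x=0, y=5)
  N (north): (x=0, y=5) -> (x=0, y=4)
  W (west): blocked, stay at (x=0, y=4)
  E (east): blocked, stay at (x=0, y=4)
  S (south): (x=0, y=4) -> (x=0, y=5)
Final: (x=0, y=5)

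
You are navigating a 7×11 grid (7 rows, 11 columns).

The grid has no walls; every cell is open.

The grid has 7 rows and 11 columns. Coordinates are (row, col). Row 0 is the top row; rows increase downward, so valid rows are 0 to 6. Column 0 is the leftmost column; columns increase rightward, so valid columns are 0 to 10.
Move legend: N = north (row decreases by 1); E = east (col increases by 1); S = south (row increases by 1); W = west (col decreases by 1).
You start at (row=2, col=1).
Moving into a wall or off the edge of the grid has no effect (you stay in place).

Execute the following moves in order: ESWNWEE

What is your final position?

Start: (row=2, col=1)
  E (east): (row=2, col=1) -> (row=2, col=2)
  S (south): (row=2, col=2) -> (row=3, col=2)
  W (west): (row=3, col=2) -> (row=3, col=1)
  N (north): (row=3, col=1) -> (row=2, col=1)
  W (west): (row=2, col=1) -> (row=2, col=0)
  E (east): (row=2, col=0) -> (row=2, col=1)
  E (east): (row=2, col=1) -> (row=2, col=2)
Final: (row=2, col=2)

Answer: Final position: (row=2, col=2)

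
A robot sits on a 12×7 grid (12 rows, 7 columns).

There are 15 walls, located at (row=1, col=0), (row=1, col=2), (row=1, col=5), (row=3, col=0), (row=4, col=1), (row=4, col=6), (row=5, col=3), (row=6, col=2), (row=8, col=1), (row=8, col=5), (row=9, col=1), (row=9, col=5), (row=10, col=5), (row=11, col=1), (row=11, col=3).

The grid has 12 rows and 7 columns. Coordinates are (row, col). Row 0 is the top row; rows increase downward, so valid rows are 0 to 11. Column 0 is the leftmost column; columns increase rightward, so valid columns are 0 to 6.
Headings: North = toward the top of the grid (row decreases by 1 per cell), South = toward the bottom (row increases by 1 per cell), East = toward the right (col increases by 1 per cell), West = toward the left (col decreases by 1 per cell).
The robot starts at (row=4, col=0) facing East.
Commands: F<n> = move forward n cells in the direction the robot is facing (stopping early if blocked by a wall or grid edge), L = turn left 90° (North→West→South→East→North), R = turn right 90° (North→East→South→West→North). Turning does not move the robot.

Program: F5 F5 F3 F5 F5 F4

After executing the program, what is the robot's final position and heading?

Start: (row=4, col=0), facing East
  F5: move forward 0/5 (blocked), now at (row=4, col=0)
  F5: move forward 0/5 (blocked), now at (row=4, col=0)
  F3: move forward 0/3 (blocked), now at (row=4, col=0)
  F5: move forward 0/5 (blocked), now at (row=4, col=0)
  F5: move forward 0/5 (blocked), now at (row=4, col=0)
  F4: move forward 0/4 (blocked), now at (row=4, col=0)
Final: (row=4, col=0), facing East

Answer: Final position: (row=4, col=0), facing East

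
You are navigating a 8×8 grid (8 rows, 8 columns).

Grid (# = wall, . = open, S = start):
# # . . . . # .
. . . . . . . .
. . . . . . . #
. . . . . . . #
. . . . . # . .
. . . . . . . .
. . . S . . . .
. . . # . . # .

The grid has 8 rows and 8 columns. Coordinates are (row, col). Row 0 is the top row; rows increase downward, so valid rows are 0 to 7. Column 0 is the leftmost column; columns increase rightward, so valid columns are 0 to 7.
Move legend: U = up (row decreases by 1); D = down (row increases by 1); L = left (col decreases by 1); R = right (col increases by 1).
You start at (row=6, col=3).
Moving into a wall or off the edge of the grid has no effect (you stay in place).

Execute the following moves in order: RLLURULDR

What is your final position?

Start: (row=6, col=3)
  R (right): (row=6, col=3) -> (row=6, col=4)
  L (left): (row=6, col=4) -> (row=6, col=3)
  L (left): (row=6, col=3) -> (row=6, col=2)
  U (up): (row=6, col=2) -> (row=5, col=2)
  R (right): (row=5, col=2) -> (row=5, col=3)
  U (up): (row=5, col=3) -> (row=4, col=3)
  L (left): (row=4, col=3) -> (row=4, col=2)
  D (down): (row=4, col=2) -> (row=5, col=2)
  R (right): (row=5, col=2) -> (row=5, col=3)
Final: (row=5, col=3)

Answer: Final position: (row=5, col=3)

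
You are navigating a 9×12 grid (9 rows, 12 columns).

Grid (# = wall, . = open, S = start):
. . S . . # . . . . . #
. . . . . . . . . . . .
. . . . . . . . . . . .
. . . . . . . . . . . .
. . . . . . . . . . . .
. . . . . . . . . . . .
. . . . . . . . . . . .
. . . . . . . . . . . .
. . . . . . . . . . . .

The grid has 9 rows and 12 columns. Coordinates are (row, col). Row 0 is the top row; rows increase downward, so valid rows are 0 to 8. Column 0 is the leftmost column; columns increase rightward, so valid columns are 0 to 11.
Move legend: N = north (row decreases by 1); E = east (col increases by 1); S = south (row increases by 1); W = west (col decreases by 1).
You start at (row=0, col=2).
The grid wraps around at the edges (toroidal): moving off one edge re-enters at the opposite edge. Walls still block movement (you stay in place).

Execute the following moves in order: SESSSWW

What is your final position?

Start: (row=0, col=2)
  S (south): (row=0, col=2) -> (row=1, col=2)
  E (east): (row=1, col=2) -> (row=1, col=3)
  S (south): (row=1, col=3) -> (row=2, col=3)
  S (south): (row=2, col=3) -> (row=3, col=3)
  S (south): (row=3, col=3) -> (row=4, col=3)
  W (west): (row=4, col=3) -> (row=4, col=2)
  W (west): (row=4, col=2) -> (row=4, col=1)
Final: (row=4, col=1)

Answer: Final position: (row=4, col=1)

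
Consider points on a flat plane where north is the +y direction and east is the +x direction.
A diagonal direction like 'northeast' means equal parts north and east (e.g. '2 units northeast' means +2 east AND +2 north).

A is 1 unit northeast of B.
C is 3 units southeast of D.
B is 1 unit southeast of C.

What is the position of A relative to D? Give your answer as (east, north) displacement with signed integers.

Place D at the origin (east=0, north=0).
  C is 3 units southeast of D: delta (east=+3, north=-3); C at (east=3, north=-3).
  B is 1 unit southeast of C: delta (east=+1, north=-1); B at (east=4, north=-4).
  A is 1 unit northeast of B: delta (east=+1, north=+1); A at (east=5, north=-3).
Therefore A relative to D: (east=5, north=-3).

Answer: A is at (east=5, north=-3) relative to D.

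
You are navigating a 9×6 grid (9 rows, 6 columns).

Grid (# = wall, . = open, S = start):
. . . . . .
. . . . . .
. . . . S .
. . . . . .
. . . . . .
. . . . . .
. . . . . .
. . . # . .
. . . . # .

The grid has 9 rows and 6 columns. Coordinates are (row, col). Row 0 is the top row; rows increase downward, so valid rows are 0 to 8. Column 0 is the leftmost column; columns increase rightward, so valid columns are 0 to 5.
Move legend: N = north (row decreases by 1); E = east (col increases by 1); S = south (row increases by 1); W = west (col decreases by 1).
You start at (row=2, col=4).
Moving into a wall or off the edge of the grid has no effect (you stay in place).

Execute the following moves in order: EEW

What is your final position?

Answer: Final position: (row=2, col=4)

Derivation:
Start: (row=2, col=4)
  E (east): (row=2, col=4) -> (row=2, col=5)
  E (east): blocked, stay at (row=2, col=5)
  W (west): (row=2, col=5) -> (row=2, col=4)
Final: (row=2, col=4)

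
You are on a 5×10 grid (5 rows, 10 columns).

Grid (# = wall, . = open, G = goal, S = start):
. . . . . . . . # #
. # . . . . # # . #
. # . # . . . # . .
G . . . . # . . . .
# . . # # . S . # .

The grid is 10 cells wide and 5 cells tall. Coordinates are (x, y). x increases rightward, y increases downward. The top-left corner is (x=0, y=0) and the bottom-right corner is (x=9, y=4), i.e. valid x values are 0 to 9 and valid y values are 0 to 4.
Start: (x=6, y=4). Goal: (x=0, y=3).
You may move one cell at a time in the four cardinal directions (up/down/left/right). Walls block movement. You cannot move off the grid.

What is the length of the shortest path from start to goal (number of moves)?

Answer: Shortest path length: 9

Derivation:
BFS from (x=6, y=4) until reaching (x=0, y=3):
  Distance 0: (x=6, y=4)
  Distance 1: (x=6, y=3), (x=5, y=4), (x=7, y=4)
  Distance 2: (x=6, y=2), (x=7, y=3)
  Distance 3: (x=5, y=2), (x=8, y=3)
  Distance 4: (x=5, y=1), (x=4, y=2), (x=8, y=2), (x=9, y=3)
  Distance 5: (x=5, y=0), (x=4, y=1), (x=8, y=1), (x=9, y=2), (x=4, y=3), (x=9, y=4)
  Distance 6: (x=4, y=0), (x=6, y=0), (x=3, y=1), (x=3, y=3)
  Distance 7: (x=3, y=0), (x=7, y=0), (x=2, y=1), (x=2, y=3)
  Distance 8: (x=2, y=0), (x=2, y=2), (x=1, y=3), (x=2, y=4)
  Distance 9: (x=1, y=0), (x=0, y=3), (x=1, y=4)  <- goal reached here
One shortest path (9 moves): (x=6, y=4) -> (x=6, y=3) -> (x=6, y=2) -> (x=5, y=2) -> (x=4, y=2) -> (x=4, y=3) -> (x=3, y=3) -> (x=2, y=3) -> (x=1, y=3) -> (x=0, y=3)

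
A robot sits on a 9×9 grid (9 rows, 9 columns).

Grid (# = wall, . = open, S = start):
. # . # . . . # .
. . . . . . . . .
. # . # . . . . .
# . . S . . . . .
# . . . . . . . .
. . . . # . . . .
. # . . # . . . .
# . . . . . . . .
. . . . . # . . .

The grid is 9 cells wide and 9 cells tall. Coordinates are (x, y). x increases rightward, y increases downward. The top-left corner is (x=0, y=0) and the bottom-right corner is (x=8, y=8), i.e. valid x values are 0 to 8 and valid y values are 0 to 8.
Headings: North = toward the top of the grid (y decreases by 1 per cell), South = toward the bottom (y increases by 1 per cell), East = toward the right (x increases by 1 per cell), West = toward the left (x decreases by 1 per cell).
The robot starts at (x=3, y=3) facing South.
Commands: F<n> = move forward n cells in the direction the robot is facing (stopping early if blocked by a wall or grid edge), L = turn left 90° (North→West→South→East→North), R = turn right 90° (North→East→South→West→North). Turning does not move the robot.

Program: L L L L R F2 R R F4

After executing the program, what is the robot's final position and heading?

Answer: Final position: (x=5, y=3), facing East

Derivation:
Start: (x=3, y=3), facing South
  L: turn left, now facing East
  L: turn left, now facing North
  L: turn left, now facing West
  L: turn left, now facing South
  R: turn right, now facing West
  F2: move forward 2, now at (x=1, y=3)
  R: turn right, now facing North
  R: turn right, now facing East
  F4: move forward 4, now at (x=5, y=3)
Final: (x=5, y=3), facing East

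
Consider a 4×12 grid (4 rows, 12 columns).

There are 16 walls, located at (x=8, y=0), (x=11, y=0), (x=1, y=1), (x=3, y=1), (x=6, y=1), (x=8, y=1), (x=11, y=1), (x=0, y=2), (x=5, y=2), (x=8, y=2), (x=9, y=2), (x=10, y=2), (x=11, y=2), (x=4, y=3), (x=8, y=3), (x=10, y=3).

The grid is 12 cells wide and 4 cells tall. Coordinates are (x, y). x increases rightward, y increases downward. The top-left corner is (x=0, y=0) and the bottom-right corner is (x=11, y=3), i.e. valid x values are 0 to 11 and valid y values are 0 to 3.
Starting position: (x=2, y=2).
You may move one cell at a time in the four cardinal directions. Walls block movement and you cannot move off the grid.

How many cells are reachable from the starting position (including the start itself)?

BFS flood-fill from (x=2, y=2):
  Distance 0: (x=2, y=2)
  Distance 1: (x=2, y=1), (x=1, y=2), (x=3, y=2), (x=2, y=3)
  Distance 2: (x=2, y=0), (x=4, y=2), (x=1, y=3), (x=3, y=3)
  Distance 3: (x=1, y=0), (x=3, y=0), (x=4, y=1), (x=0, y=3)
  Distance 4: (x=0, y=0), (x=4, y=0), (x=5, y=1)
  Distance 5: (x=5, y=0), (x=0, y=1)
  Distance 6: (x=6, y=0)
  Distance 7: (x=7, y=0)
  Distance 8: (x=7, y=1)
  Distance 9: (x=7, y=2)
  Distance 10: (x=6, y=2), (x=7, y=3)
  Distance 11: (x=6, y=3)
  Distance 12: (x=5, y=3)
Total reachable: 26 (grid has 32 open cells total)

Answer: Reachable cells: 26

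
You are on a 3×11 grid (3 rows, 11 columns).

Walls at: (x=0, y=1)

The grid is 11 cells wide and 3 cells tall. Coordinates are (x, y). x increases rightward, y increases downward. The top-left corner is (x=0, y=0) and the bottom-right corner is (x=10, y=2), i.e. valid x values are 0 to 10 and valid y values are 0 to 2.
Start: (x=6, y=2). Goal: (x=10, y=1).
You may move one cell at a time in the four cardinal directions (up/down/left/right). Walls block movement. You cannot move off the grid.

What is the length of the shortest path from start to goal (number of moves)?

BFS from (x=6, y=2) until reaching (x=10, y=1):
  Distance 0: (x=6, y=2)
  Distance 1: (x=6, y=1), (x=5, y=2), (x=7, y=2)
  Distance 2: (x=6, y=0), (x=5, y=1), (x=7, y=1), (x=4, y=2), (x=8, y=2)
  Distance 3: (x=5, y=0), (x=7, y=0), (x=4, y=1), (x=8, y=1), (x=3, y=2), (x=9, y=2)
  Distance 4: (x=4, y=0), (x=8, y=0), (x=3, y=1), (x=9, y=1), (x=2, y=2), (x=10, y=2)
  Distance 5: (x=3, y=0), (x=9, y=0), (x=2, y=1), (x=10, y=1), (x=1, y=2)  <- goal reached here
One shortest path (5 moves): (x=6, y=2) -> (x=7, y=2) -> (x=8, y=2) -> (x=9, y=2) -> (x=10, y=2) -> (x=10, y=1)

Answer: Shortest path length: 5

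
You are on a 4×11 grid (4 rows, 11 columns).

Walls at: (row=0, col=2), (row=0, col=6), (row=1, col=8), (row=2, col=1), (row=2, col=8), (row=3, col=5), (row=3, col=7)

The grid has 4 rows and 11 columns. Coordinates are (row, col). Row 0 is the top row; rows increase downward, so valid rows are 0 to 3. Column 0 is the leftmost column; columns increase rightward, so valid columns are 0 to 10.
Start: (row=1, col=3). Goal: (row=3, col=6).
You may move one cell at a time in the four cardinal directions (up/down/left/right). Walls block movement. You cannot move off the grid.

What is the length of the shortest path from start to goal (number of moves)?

BFS from (row=1, col=3) until reaching (row=3, col=6):
  Distance 0: (row=1, col=3)
  Distance 1: (row=0, col=3), (row=1, col=2), (row=1, col=4), (row=2, col=3)
  Distance 2: (row=0, col=4), (row=1, col=1), (row=1, col=5), (row=2, col=2), (row=2, col=4), (row=3, col=3)
  Distance 3: (row=0, col=1), (row=0, col=5), (row=1, col=0), (row=1, col=6), (row=2, col=5), (row=3, col=2), (row=3, col=4)
  Distance 4: (row=0, col=0), (row=1, col=7), (row=2, col=0), (row=2, col=6), (row=3, col=1)
  Distance 5: (row=0, col=7), (row=2, col=7), (row=3, col=0), (row=3, col=6)  <- goal reached here
One shortest path (5 moves): (row=1, col=3) -> (row=1, col=4) -> (row=1, col=5) -> (row=1, col=6) -> (row=2, col=6) -> (row=3, col=6)

Answer: Shortest path length: 5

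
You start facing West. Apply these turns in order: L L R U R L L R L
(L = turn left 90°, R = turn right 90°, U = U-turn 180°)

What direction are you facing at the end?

Answer: Final heading: West

Derivation:
Start: West
  L (left (90° counter-clockwise)) -> South
  L (left (90° counter-clockwise)) -> East
  R (right (90° clockwise)) -> South
  U (U-turn (180°)) -> North
  R (right (90° clockwise)) -> East
  L (left (90° counter-clockwise)) -> North
  L (left (90° counter-clockwise)) -> West
  R (right (90° clockwise)) -> North
  L (left (90° counter-clockwise)) -> West
Final: West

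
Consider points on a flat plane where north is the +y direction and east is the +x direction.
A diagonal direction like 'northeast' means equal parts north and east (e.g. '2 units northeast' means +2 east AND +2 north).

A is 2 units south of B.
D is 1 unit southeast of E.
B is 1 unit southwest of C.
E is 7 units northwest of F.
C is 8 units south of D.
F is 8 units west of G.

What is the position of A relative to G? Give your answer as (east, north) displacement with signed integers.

Place G at the origin (east=0, north=0).
  F is 8 units west of G: delta (east=-8, north=+0); F at (east=-8, north=0).
  E is 7 units northwest of F: delta (east=-7, north=+7); E at (east=-15, north=7).
  D is 1 unit southeast of E: delta (east=+1, north=-1); D at (east=-14, north=6).
  C is 8 units south of D: delta (east=+0, north=-8); C at (east=-14, north=-2).
  B is 1 unit southwest of C: delta (east=-1, north=-1); B at (east=-15, north=-3).
  A is 2 units south of B: delta (east=+0, north=-2); A at (east=-15, north=-5).
Therefore A relative to G: (east=-15, north=-5).

Answer: A is at (east=-15, north=-5) relative to G.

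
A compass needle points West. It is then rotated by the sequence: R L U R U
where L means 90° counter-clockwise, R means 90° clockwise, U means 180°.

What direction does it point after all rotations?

Start: West
  R (right (90° clockwise)) -> North
  L (left (90° counter-clockwise)) -> West
  U (U-turn (180°)) -> East
  R (right (90° clockwise)) -> South
  U (U-turn (180°)) -> North
Final: North

Answer: Final heading: North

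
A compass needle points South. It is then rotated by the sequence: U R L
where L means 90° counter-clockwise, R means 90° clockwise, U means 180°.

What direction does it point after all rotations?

Answer: Final heading: North

Derivation:
Start: South
  U (U-turn (180°)) -> North
  R (right (90° clockwise)) -> East
  L (left (90° counter-clockwise)) -> North
Final: North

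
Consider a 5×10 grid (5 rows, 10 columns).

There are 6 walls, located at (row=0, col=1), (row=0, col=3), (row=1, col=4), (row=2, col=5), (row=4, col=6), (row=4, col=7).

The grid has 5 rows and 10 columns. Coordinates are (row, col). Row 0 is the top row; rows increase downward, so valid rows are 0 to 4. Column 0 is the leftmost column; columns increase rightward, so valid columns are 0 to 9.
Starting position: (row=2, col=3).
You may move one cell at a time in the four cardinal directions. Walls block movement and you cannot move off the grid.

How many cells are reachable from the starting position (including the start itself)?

Answer: Reachable cells: 44

Derivation:
BFS flood-fill from (row=2, col=3):
  Distance 0: (row=2, col=3)
  Distance 1: (row=1, col=3), (row=2, col=2), (row=2, col=4), (row=3, col=3)
  Distance 2: (row=1, col=2), (row=2, col=1), (row=3, col=2), (row=3, col=4), (row=4, col=3)
  Distance 3: (row=0, col=2), (row=1, col=1), (row=2, col=0), (row=3, col=1), (row=3, col=5), (row=4, col=2), (row=4, col=4)
  Distance 4: (row=1, col=0), (row=3, col=0), (row=3, col=6), (row=4, col=1), (row=4, col=5)
  Distance 5: (row=0, col=0), (row=2, col=6), (row=3, col=7), (row=4, col=0)
  Distance 6: (row=1, col=6), (row=2, col=7), (row=3, col=8)
  Distance 7: (row=0, col=6), (row=1, col=5), (row=1, col=7), (row=2, col=8), (row=3, col=9), (row=4, col=8)
  Distance 8: (row=0, col=5), (row=0, col=7), (row=1, col=8), (row=2, col=9), (row=4, col=9)
  Distance 9: (row=0, col=4), (row=0, col=8), (row=1, col=9)
  Distance 10: (row=0, col=9)
Total reachable: 44 (grid has 44 open cells total)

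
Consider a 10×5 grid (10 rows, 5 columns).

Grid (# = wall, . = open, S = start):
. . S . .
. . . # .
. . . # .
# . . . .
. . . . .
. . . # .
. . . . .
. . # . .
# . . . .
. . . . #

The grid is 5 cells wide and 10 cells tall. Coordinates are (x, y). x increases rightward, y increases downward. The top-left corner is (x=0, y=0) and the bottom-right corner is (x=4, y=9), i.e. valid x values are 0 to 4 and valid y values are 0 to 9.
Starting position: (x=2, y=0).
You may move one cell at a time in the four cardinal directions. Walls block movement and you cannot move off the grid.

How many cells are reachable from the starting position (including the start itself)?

Answer: Reachable cells: 43

Derivation:
BFS flood-fill from (x=2, y=0):
  Distance 0: (x=2, y=0)
  Distance 1: (x=1, y=0), (x=3, y=0), (x=2, y=1)
  Distance 2: (x=0, y=0), (x=4, y=0), (x=1, y=1), (x=2, y=2)
  Distance 3: (x=0, y=1), (x=4, y=1), (x=1, y=2), (x=2, y=3)
  Distance 4: (x=0, y=2), (x=4, y=2), (x=1, y=3), (x=3, y=3), (x=2, y=4)
  Distance 5: (x=4, y=3), (x=1, y=4), (x=3, y=4), (x=2, y=5)
  Distance 6: (x=0, y=4), (x=4, y=4), (x=1, y=5), (x=2, y=6)
  Distance 7: (x=0, y=5), (x=4, y=5), (x=1, y=6), (x=3, y=6)
  Distance 8: (x=0, y=6), (x=4, y=6), (x=1, y=7), (x=3, y=7)
  Distance 9: (x=0, y=7), (x=4, y=7), (x=1, y=8), (x=3, y=8)
  Distance 10: (x=2, y=8), (x=4, y=8), (x=1, y=9), (x=3, y=9)
  Distance 11: (x=0, y=9), (x=2, y=9)
Total reachable: 43 (grid has 43 open cells total)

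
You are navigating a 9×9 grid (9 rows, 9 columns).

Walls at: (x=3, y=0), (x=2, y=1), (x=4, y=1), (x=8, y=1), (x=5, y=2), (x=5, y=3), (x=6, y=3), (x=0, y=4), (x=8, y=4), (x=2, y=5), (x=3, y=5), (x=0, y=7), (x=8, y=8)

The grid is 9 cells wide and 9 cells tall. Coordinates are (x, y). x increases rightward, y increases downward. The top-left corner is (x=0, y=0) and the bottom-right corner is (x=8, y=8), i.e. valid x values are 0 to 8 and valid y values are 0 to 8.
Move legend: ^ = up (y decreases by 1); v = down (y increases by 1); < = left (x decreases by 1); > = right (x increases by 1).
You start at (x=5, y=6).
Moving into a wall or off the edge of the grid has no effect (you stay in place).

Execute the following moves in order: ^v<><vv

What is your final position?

Answer: Final position: (x=4, y=8)

Derivation:
Start: (x=5, y=6)
  ^ (up): (x=5, y=6) -> (x=5, y=5)
  v (down): (x=5, y=5) -> (x=5, y=6)
  < (left): (x=5, y=6) -> (x=4, y=6)
  > (right): (x=4, y=6) -> (x=5, y=6)
  < (left): (x=5, y=6) -> (x=4, y=6)
  v (down): (x=4, y=6) -> (x=4, y=7)
  v (down): (x=4, y=7) -> (x=4, y=8)
Final: (x=4, y=8)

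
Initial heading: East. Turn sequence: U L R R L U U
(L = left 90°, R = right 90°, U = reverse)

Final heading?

Start: East
  U (U-turn (180°)) -> West
  L (left (90° counter-clockwise)) -> South
  R (right (90° clockwise)) -> West
  R (right (90° clockwise)) -> North
  L (left (90° counter-clockwise)) -> West
  U (U-turn (180°)) -> East
  U (U-turn (180°)) -> West
Final: West

Answer: Final heading: West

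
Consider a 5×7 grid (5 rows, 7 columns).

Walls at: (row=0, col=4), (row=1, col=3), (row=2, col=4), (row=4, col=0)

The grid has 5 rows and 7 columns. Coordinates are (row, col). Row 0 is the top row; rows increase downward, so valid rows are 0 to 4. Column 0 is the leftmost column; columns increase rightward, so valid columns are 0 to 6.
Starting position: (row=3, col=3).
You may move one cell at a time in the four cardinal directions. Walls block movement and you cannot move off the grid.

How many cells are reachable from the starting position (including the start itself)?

BFS flood-fill from (row=3, col=3):
  Distance 0: (row=3, col=3)
  Distance 1: (row=2, col=3), (row=3, col=2), (row=3, col=4), (row=4, col=3)
  Distance 2: (row=2, col=2), (row=3, col=1), (row=3, col=5), (row=4, col=2), (row=4, col=4)
  Distance 3: (row=1, col=2), (row=2, col=1), (row=2, col=5), (row=3, col=0), (row=3, col=6), (row=4, col=1), (row=4, col=5)
  Distance 4: (row=0, col=2), (row=1, col=1), (row=1, col=5), (row=2, col=0), (row=2, col=6), (row=4, col=6)
  Distance 5: (row=0, col=1), (row=0, col=3), (row=0, col=5), (row=1, col=0), (row=1, col=4), (row=1, col=6)
  Distance 6: (row=0, col=0), (row=0, col=6)
Total reachable: 31 (grid has 31 open cells total)

Answer: Reachable cells: 31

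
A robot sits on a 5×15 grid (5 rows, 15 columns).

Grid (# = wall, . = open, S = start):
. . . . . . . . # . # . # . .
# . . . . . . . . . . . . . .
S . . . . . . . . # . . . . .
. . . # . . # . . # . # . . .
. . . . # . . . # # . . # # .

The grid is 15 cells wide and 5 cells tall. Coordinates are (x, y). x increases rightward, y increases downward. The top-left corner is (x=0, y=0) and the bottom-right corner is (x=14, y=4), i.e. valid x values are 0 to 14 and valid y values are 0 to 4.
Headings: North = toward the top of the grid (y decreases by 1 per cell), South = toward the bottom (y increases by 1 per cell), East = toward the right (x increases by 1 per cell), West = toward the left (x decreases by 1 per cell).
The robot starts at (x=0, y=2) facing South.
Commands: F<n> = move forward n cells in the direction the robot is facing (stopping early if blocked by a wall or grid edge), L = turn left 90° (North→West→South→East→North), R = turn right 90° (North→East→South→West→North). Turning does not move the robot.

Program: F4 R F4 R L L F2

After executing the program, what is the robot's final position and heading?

Start: (x=0, y=2), facing South
  F4: move forward 2/4 (blocked), now at (x=0, y=4)
  R: turn right, now facing West
  F4: move forward 0/4 (blocked), now at (x=0, y=4)
  R: turn right, now facing North
  L: turn left, now facing West
  L: turn left, now facing South
  F2: move forward 0/2 (blocked), now at (x=0, y=4)
Final: (x=0, y=4), facing South

Answer: Final position: (x=0, y=4), facing South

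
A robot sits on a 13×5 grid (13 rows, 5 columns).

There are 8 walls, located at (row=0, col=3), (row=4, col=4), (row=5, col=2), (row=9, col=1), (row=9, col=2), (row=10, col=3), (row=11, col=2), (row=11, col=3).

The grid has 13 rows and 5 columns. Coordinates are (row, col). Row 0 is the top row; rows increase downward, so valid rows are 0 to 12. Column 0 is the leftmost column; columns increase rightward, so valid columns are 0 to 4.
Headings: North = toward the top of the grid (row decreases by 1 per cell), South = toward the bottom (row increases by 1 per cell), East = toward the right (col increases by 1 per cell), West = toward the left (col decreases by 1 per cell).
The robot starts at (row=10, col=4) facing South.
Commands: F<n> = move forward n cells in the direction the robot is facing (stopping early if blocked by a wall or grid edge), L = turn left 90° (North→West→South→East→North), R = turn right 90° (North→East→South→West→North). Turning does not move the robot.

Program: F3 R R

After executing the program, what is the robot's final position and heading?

Start: (row=10, col=4), facing South
  F3: move forward 2/3 (blocked), now at (row=12, col=4)
  R: turn right, now facing West
  R: turn right, now facing North
Final: (row=12, col=4), facing North

Answer: Final position: (row=12, col=4), facing North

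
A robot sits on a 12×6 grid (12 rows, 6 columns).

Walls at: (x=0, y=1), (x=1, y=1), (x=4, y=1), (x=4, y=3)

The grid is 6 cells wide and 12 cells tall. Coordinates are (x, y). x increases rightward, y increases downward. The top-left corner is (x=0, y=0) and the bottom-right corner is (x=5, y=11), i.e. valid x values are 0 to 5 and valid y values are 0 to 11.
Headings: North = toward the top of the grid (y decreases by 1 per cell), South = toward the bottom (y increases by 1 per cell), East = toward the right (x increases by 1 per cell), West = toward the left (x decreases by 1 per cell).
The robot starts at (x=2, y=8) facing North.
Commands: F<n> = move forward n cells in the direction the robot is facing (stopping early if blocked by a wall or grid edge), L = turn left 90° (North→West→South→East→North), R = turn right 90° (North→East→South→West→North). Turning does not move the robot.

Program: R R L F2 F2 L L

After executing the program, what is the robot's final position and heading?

Answer: Final position: (x=5, y=8), facing West

Derivation:
Start: (x=2, y=8), facing North
  R: turn right, now facing East
  R: turn right, now facing South
  L: turn left, now facing East
  F2: move forward 2, now at (x=4, y=8)
  F2: move forward 1/2 (blocked), now at (x=5, y=8)
  L: turn left, now facing North
  L: turn left, now facing West
Final: (x=5, y=8), facing West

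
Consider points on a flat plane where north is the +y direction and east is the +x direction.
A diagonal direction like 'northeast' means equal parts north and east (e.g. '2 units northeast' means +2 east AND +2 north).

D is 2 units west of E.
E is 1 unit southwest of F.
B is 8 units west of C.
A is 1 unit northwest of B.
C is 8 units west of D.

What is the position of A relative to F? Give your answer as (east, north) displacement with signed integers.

Place F at the origin (east=0, north=0).
  E is 1 unit southwest of F: delta (east=-1, north=-1); E at (east=-1, north=-1).
  D is 2 units west of E: delta (east=-2, north=+0); D at (east=-3, north=-1).
  C is 8 units west of D: delta (east=-8, north=+0); C at (east=-11, north=-1).
  B is 8 units west of C: delta (east=-8, north=+0); B at (east=-19, north=-1).
  A is 1 unit northwest of B: delta (east=-1, north=+1); A at (east=-20, north=0).
Therefore A relative to F: (east=-20, north=0).

Answer: A is at (east=-20, north=0) relative to F.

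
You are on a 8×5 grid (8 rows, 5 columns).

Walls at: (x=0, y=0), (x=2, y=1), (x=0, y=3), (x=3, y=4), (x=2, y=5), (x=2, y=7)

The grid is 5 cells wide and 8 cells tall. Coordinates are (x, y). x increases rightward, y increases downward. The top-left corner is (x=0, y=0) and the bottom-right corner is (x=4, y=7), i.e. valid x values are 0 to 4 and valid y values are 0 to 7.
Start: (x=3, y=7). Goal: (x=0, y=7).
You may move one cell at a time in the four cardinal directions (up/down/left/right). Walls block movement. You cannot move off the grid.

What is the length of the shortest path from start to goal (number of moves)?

BFS from (x=3, y=7) until reaching (x=0, y=7):
  Distance 0: (x=3, y=7)
  Distance 1: (x=3, y=6), (x=4, y=7)
  Distance 2: (x=3, y=5), (x=2, y=6), (x=4, y=6)
  Distance 3: (x=4, y=5), (x=1, y=6)
  Distance 4: (x=4, y=4), (x=1, y=5), (x=0, y=6), (x=1, y=7)
  Distance 5: (x=4, y=3), (x=1, y=4), (x=0, y=5), (x=0, y=7)  <- goal reached here
One shortest path (5 moves): (x=3, y=7) -> (x=3, y=6) -> (x=2, y=6) -> (x=1, y=6) -> (x=0, y=6) -> (x=0, y=7)

Answer: Shortest path length: 5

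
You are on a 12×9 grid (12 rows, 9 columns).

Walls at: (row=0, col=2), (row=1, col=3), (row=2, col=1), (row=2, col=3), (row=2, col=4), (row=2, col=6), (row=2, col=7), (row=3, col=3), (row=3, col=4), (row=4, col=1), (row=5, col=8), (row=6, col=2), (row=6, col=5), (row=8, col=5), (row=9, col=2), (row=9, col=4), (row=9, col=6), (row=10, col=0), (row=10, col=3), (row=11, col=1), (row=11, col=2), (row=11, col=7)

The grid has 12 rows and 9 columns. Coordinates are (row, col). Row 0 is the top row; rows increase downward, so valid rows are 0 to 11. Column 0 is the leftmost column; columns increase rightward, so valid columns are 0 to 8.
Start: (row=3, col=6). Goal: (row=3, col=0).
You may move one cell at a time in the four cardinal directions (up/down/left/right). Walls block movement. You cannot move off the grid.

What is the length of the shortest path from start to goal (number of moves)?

BFS from (row=3, col=6) until reaching (row=3, col=0):
  Distance 0: (row=3, col=6)
  Distance 1: (row=3, col=5), (row=3, col=7), (row=4, col=6)
  Distance 2: (row=2, col=5), (row=3, col=8), (row=4, col=5), (row=4, col=7), (row=5, col=6)
  Distance 3: (row=1, col=5), (row=2, col=8), (row=4, col=4), (row=4, col=8), (row=5, col=5), (row=5, col=7), (row=6, col=6)
  Distance 4: (row=0, col=5), (row=1, col=4), (row=1, col=6), (row=1, col=8), (row=4, col=3), (row=5, col=4), (row=6, col=7), (row=7, col=6)
  Distance 5: (row=0, col=4), (row=0, col=6), (row=0, col=8), (row=1, col=7), (row=4, col=2), (row=5, col=3), (row=6, col=4), (row=6, col=8), (row=7, col=5), (row=7, col=7), (row=8, col=6)
  Distance 6: (row=0, col=3), (row=0, col=7), (row=3, col=2), (row=5, col=2), (row=6, col=3), (row=7, col=4), (row=7, col=8), (row=8, col=7)
  Distance 7: (row=2, col=2), (row=3, col=1), (row=5, col=1), (row=7, col=3), (row=8, col=4), (row=8, col=8), (row=9, col=7)
  Distance 8: (row=1, col=2), (row=3, col=0), (row=5, col=0), (row=6, col=1), (row=7, col=2), (row=8, col=3), (row=9, col=8), (row=10, col=7)  <- goal reached here
One shortest path (8 moves): (row=3, col=6) -> (row=3, col=5) -> (row=4, col=5) -> (row=4, col=4) -> (row=4, col=3) -> (row=4, col=2) -> (row=3, col=2) -> (row=3, col=1) -> (row=3, col=0)

Answer: Shortest path length: 8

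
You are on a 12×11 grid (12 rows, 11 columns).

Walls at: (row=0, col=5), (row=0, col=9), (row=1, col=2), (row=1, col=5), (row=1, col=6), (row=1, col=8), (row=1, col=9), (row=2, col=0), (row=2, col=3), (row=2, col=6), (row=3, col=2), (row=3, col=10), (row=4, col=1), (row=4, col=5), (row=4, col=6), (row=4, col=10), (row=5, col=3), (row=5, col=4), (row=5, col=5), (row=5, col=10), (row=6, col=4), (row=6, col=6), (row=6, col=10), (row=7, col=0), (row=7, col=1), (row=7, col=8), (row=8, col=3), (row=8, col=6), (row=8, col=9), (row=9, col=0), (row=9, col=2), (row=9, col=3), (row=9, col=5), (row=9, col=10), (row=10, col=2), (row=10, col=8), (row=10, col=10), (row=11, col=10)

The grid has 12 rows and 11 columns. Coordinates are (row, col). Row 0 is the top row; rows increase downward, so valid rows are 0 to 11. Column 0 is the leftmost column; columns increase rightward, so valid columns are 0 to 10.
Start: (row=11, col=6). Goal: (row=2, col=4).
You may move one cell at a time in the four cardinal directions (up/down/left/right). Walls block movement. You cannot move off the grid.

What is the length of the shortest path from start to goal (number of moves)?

BFS from (row=11, col=6) until reaching (row=2, col=4):
  Distance 0: (row=11, col=6)
  Distance 1: (row=10, col=6), (row=11, col=5), (row=11, col=7)
  Distance 2: (row=9, col=6), (row=10, col=5), (row=10, col=7), (row=11, col=4), (row=11, col=8)
  Distance 3: (row=9, col=7), (row=10, col=4), (row=11, col=3), (row=11, col=9)
  Distance 4: (row=8, col=7), (row=9, col=4), (row=9, col=8), (row=10, col=3), (row=10, col=9), (row=11, col=2)
  Distance 5: (row=7, col=7), (row=8, col=4), (row=8, col=8), (row=9, col=9), (row=11, col=1)
  Distance 6: (row=6, col=7), (row=7, col=4), (row=7, col=6), (row=8, col=5), (row=10, col=1), (row=11, col=0)
  Distance 7: (row=5, col=7), (row=6, col=8), (row=7, col=3), (row=7, col=5), (row=9, col=1), (row=10, col=0)
  Distance 8: (row=4, col=7), (row=5, col=6), (row=5, col=8), (row=6, col=3), (row=6, col=5), (row=6, col=9), (row=7, col=2), (row=8, col=1)
  Distance 9: (row=3, col=7), (row=4, col=8), (row=5, col=9), (row=6, col=2), (row=7, col=9), (row=8, col=0), (row=8, col=2)
  Distance 10: (row=2, col=7), (row=3, col=6), (row=3, col=8), (row=4, col=9), (row=5, col=2), (row=6, col=1), (row=7, col=10)
  Distance 11: (row=1, col=7), (row=2, col=8), (row=3, col=5), (row=3, col=9), (row=4, col=2), (row=5, col=1), (row=6, col=0), (row=8, col=10)
  Distance 12: (row=0, col=7), (row=2, col=5), (row=2, col=9), (row=3, col=4), (row=4, col=3), (row=5, col=0)
  Distance 13: (row=0, col=6), (row=0, col=8), (row=2, col=4), (row=2, col=10), (row=3, col=3), (row=4, col=0), (row=4, col=4)  <- goal reached here
One shortest path (13 moves): (row=11, col=6) -> (row=11, col=7) -> (row=10, col=7) -> (row=9, col=7) -> (row=8, col=7) -> (row=7, col=7) -> (row=6, col=7) -> (row=5, col=7) -> (row=4, col=7) -> (row=3, col=7) -> (row=3, col=6) -> (row=3, col=5) -> (row=3, col=4) -> (row=2, col=4)

Answer: Shortest path length: 13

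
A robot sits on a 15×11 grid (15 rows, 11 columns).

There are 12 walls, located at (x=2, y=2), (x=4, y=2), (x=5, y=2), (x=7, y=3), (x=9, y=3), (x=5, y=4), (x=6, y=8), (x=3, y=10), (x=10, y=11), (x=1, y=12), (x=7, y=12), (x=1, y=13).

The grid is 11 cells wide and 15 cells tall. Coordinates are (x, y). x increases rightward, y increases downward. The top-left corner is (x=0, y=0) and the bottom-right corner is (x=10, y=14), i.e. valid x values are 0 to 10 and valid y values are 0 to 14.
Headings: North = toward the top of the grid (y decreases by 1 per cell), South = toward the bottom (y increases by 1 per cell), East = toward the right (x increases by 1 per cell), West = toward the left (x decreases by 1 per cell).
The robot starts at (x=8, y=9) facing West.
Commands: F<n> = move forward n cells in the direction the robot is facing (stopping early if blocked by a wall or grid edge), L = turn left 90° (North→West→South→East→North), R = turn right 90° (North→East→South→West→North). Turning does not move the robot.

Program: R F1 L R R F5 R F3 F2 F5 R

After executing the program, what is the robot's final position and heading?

Answer: Final position: (x=10, y=10), facing West

Derivation:
Start: (x=8, y=9), facing West
  R: turn right, now facing North
  F1: move forward 1, now at (x=8, y=8)
  L: turn left, now facing West
  R: turn right, now facing North
  R: turn right, now facing East
  F5: move forward 2/5 (blocked), now at (x=10, y=8)
  R: turn right, now facing South
  F3: move forward 2/3 (blocked), now at (x=10, y=10)
  F2: move forward 0/2 (blocked), now at (x=10, y=10)
  F5: move forward 0/5 (blocked), now at (x=10, y=10)
  R: turn right, now facing West
Final: (x=10, y=10), facing West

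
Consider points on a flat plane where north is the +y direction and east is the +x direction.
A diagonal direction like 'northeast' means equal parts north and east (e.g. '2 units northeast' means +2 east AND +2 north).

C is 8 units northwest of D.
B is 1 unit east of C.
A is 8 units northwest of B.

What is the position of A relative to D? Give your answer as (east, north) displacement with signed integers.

Place D at the origin (east=0, north=0).
  C is 8 units northwest of D: delta (east=-8, north=+8); C at (east=-8, north=8).
  B is 1 unit east of C: delta (east=+1, north=+0); B at (east=-7, north=8).
  A is 8 units northwest of B: delta (east=-8, north=+8); A at (east=-15, north=16).
Therefore A relative to D: (east=-15, north=16).

Answer: A is at (east=-15, north=16) relative to D.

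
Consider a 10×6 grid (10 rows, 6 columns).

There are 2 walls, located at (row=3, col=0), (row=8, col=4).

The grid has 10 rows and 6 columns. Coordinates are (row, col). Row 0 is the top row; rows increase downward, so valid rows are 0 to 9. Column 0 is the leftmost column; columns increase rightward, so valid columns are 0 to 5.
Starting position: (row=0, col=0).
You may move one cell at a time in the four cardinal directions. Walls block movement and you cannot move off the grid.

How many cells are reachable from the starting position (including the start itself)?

BFS flood-fill from (row=0, col=0):
  Distance 0: (row=0, col=0)
  Distance 1: (row=0, col=1), (row=1, col=0)
  Distance 2: (row=0, col=2), (row=1, col=1), (row=2, col=0)
  Distance 3: (row=0, col=3), (row=1, col=2), (row=2, col=1)
  Distance 4: (row=0, col=4), (row=1, col=3), (row=2, col=2), (row=3, col=1)
  Distance 5: (row=0, col=5), (row=1, col=4), (row=2, col=3), (row=3, col=2), (row=4, col=1)
  Distance 6: (row=1, col=5), (row=2, col=4), (row=3, col=3), (row=4, col=0), (row=4, col=2), (row=5, col=1)
  Distance 7: (row=2, col=5), (row=3, col=4), (row=4, col=3), (row=5, col=0), (row=5, col=2), (row=6, col=1)
  Distance 8: (row=3, col=5), (row=4, col=4), (row=5, col=3), (row=6, col=0), (row=6, col=2), (row=7, col=1)
  Distance 9: (row=4, col=5), (row=5, col=4), (row=6, col=3), (row=7, col=0), (row=7, col=2), (row=8, col=1)
  Distance 10: (row=5, col=5), (row=6, col=4), (row=7, col=3), (row=8, col=0), (row=8, col=2), (row=9, col=1)
  Distance 11: (row=6, col=5), (row=7, col=4), (row=8, col=3), (row=9, col=0), (row=9, col=2)
  Distance 12: (row=7, col=5), (row=9, col=3)
  Distance 13: (row=8, col=5), (row=9, col=4)
  Distance 14: (row=9, col=5)
Total reachable: 58 (grid has 58 open cells total)

Answer: Reachable cells: 58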